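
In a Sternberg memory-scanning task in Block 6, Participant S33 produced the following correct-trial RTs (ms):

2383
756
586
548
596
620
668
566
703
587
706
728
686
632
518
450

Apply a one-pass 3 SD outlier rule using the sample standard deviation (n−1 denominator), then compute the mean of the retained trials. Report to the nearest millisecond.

n = 16, ΣRT = 11733, M = 733.312
Σ(x−M)² = 3004207.44; s = √(3004207.44/15) = 447.527
Cutoffs: 733.312 ± 3·447.527 → [-609.3, 2075.9]
Outside: 2383 → excluded.
Retained (n=15): Σ = 9350, mean = 9350/15 = 623.333

623 ms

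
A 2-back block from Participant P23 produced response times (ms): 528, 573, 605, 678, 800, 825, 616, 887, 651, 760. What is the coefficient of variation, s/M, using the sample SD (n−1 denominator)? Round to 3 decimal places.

0.172

n = 10, Σ = 6923, M = 692.3000
Σ(x−M)² = 128280.100; s = √(128280.100/9) = 119.3874
CV = 119.3874 / 692.3000 = 0.17245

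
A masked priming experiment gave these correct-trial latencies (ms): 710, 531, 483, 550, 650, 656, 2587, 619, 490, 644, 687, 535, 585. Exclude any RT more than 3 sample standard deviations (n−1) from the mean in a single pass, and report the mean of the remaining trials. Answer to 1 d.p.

595.0 ms

n = 13, ΣRT = 9727, M = 748.231
Σ(x−M)² = 3727630.31; s = √(3727630.31/12) = 557.347
Cutoffs: 748.231 ± 3·557.347 → [-923.8, 2420.3]
Outside: 2587 → excluded.
Retained (n=12): Σ = 7140, mean = 7140/12 = 595.000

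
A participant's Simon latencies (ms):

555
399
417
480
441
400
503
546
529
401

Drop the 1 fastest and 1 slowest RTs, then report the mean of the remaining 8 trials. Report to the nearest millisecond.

Sorted: 399, 400, 401, 417, 441, 480, 503, 529, 546, 555
Drop lowest 1 (399) and highest 1 (555)
Remaining (n=8): Σ = 3717, mean = 3717/8 = 464.625

465 ms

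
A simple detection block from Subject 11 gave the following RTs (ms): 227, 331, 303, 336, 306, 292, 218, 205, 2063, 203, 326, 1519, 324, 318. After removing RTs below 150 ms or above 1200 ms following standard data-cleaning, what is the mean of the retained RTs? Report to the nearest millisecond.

282 ms

Excluded: 1519, 2063
Retained (n=12): Σ = 3389
Mean = 3389/12 = 282.4167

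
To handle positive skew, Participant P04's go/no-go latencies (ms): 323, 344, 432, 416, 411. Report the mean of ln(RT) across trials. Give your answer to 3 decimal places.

5.947

ln(RT): 5.7777, 5.8406, 6.0684, 6.0307, 6.0186
Σ ln(RT) = 29.7360
Mean = 29.7360/5 = 5.94720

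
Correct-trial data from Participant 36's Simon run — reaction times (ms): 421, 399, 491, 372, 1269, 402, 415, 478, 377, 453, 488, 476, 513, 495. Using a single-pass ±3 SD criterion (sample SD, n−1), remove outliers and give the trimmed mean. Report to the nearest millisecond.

445 ms

n = 14, ΣRT = 7049, M = 503.500
Σ(x−M)² = 659661.50; s = √(659661.50/13) = 225.262
Cutoffs: 503.500 ± 3·225.262 → [-172.3, 1179.3]
Outside: 1269 → excluded.
Retained (n=13): Σ = 5780, mean = 5780/13 = 444.615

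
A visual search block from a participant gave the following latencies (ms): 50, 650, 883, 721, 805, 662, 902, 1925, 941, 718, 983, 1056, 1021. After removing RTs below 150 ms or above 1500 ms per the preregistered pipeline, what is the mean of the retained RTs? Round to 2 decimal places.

Excluded: 50, 1925
Retained (n=11): Σ = 9342
Mean = 9342/11 = 849.2727

849.27 ms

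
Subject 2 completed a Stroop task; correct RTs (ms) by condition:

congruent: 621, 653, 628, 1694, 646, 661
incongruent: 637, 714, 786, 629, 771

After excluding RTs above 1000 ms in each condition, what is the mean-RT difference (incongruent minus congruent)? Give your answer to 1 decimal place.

65.6 ms

congruent: exclude 1694
M(congruent) = 3209/5 = 641.800
M(incongruent) = 3537/5 = 707.400
Difference = 707.400 − 641.800 = 65.600 ms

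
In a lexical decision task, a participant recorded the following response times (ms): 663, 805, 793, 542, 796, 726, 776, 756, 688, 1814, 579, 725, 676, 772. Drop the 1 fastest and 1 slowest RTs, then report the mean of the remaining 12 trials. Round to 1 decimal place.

729.6 ms

Sorted: 542, 579, 663, 676, 688, 725, 726, 756, 772, 776, 793, 796, 805, 1814
Drop lowest 1 (542) and highest 1 (1814)
Remaining (n=12): Σ = 8755, mean = 8755/12 = 729.583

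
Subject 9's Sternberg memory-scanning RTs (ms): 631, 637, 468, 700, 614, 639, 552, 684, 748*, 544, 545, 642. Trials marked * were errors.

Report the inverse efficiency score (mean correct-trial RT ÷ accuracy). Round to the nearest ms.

Correct trials (n=11): 631, 637, 468, 700, 614, 639, 552, 684, 544, 545, 642
Mean correct RT = 6656/11 = 605.0909 ms
Proportion correct = 11/12
IES = 605.0909 / (11/12) = 660.099 ms

660 ms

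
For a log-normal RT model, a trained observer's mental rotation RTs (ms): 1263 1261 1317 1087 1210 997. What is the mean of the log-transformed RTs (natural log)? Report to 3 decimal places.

7.076

ln(RT): 7.1412, 7.1397, 7.1831, 6.9912, 7.0984, 6.9048
Σ ln(RT) = 42.4583
Mean = 42.4583/6 = 7.07639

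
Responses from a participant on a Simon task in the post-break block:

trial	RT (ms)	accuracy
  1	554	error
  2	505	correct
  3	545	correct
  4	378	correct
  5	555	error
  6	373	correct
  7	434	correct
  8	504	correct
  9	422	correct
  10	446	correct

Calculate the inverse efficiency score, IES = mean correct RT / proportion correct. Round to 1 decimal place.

Correct trials (n=8): 505, 545, 378, 373, 434, 504, 422, 446
Mean correct RT = 3607/8 = 450.8750 ms
Proportion correct = 8/10
IES = 450.8750 / (8/10) = 563.594 ms

563.6 ms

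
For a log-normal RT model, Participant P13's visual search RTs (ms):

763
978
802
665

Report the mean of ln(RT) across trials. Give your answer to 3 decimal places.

ln(RT): 6.6373, 6.8855, 6.6871, 6.4998
Σ ln(RT) = 26.7097
Mean = 26.7097/4 = 6.67742

6.677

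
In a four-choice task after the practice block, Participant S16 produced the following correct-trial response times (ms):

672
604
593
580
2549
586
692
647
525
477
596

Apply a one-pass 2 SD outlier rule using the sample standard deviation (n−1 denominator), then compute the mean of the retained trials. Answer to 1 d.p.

597.2 ms

n = 11, ΣRT = 8521, M = 774.636
Σ(x−M)² = 3500412.55; s = √(3500412.55/10) = 591.643
Cutoffs: 774.636 ± 2·591.643 → [-408.6, 1957.9]
Outside: 2549 → excluded.
Retained (n=10): Σ = 5972, mean = 5972/10 = 597.200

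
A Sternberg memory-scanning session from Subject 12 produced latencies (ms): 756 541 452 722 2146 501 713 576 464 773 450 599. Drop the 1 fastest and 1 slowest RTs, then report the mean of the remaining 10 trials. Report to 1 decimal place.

Sorted: 450, 452, 464, 501, 541, 576, 599, 713, 722, 756, 773, 2146
Drop lowest 1 (450) and highest 1 (2146)
Remaining (n=10): Σ = 6097, mean = 6097/10 = 609.700

609.7 ms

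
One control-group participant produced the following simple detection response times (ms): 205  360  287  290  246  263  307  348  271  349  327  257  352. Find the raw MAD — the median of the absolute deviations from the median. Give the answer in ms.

Sorted: 205, 246, 257, 263, 271, 287, 290, 307, 327, 348, 349, 352, 360 → median = 290
|x − 290|: 85, 70, 3, 0, 44, 27, 17, 58, 19, 59, 37, 33, 62
Sorted deviations: 0, 3, 17, 19, 27, 33, 37, 44, 58, 59, 62, 70, 85 → MAD = 37

37 ms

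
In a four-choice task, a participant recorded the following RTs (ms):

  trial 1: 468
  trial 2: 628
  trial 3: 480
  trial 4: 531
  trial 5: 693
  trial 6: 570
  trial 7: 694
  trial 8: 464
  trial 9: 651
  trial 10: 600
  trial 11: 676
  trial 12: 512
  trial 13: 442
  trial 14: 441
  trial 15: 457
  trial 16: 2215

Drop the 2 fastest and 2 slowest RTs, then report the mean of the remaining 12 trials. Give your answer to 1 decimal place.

Sorted: 441, 442, 457, 464, 468, 480, 512, 531, 570, 600, 628, 651, 676, 693, 694, 2215
Drop lowest 2 (441, 442) and highest 2 (694, 2215)
Remaining (n=12): Σ = 6730, mean = 6730/12 = 560.833

560.8 ms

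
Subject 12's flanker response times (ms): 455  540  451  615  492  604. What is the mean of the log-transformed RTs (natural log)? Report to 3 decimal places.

ln(RT): 6.1203, 6.2916, 6.1115, 6.4216, 6.1985, 6.4036
Σ ln(RT) = 37.5470
Mean = 37.5470/6 = 6.25783

6.258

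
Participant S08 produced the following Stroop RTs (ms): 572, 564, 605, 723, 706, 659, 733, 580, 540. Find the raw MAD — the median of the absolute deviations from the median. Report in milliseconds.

54 ms

Sorted: 540, 564, 572, 580, 605, 659, 706, 723, 733 → median = 605
|x − 605|: 33, 41, 0, 118, 101, 54, 128, 25, 65
Sorted deviations: 0, 25, 33, 41, 54, 65, 101, 118, 128 → MAD = 54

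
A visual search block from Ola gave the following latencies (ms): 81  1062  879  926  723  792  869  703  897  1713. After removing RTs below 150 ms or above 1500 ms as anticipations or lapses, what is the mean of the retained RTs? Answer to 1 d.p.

Excluded: 81, 1713
Retained (n=8): Σ = 6851
Mean = 6851/8 = 856.3750

856.4 ms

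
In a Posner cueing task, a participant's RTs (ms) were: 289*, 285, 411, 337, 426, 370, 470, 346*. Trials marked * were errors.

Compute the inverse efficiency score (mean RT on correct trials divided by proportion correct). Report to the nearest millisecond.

Correct trials (n=6): 285, 411, 337, 426, 370, 470
Mean correct RT = 2299/6 = 383.1667 ms
Proportion correct = 6/8
IES = 383.1667 / (6/8) = 510.889 ms

511 ms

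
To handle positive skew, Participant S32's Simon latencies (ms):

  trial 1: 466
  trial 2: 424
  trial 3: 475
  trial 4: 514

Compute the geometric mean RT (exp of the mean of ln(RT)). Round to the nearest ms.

469 ms

ln(RT): 6.1442, 6.0497, 6.1633, 6.2422
Mean ln(RT) = 24.5995/4 = 6.14986
Geometric mean = exp(6.14986) = 468.65 ms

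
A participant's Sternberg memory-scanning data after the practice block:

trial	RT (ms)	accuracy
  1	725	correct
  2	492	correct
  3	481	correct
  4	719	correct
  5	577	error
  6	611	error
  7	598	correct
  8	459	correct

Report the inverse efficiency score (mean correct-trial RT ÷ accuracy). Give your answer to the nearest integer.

Correct trials (n=6): 725, 492, 481, 719, 598, 459
Mean correct RT = 3474/6 = 579.0000 ms
Proportion correct = 6/8
IES = 579.0000 / (6/8) = 772.000 ms

772 ms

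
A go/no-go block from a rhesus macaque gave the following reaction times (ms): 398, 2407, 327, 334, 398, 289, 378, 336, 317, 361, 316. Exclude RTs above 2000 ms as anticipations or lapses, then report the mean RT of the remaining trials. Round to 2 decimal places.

Excluded: 2407
Retained (n=10): Σ = 3454
Mean = 3454/10 = 345.4000

345.40 ms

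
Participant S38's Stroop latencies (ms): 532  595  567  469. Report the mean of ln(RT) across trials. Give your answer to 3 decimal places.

ln(RT): 6.2766, 6.3886, 6.3404, 6.1506
Σ ln(RT) = 25.1562
Mean = 25.1562/4 = 6.28904

6.289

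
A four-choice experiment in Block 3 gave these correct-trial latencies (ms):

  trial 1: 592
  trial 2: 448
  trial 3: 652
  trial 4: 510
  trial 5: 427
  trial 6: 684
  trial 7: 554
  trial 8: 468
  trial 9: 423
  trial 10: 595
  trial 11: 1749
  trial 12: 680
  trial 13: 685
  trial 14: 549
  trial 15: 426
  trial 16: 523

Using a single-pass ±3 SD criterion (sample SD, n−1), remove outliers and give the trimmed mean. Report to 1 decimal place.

n = 16, ΣRT = 9965, M = 622.812
Σ(x−M)² = 1486156.44; s = √(1486156.44/15) = 314.765
Cutoffs: 622.812 ± 3·314.765 → [-321.5, 1567.1]
Outside: 1749 → excluded.
Retained (n=15): Σ = 8216, mean = 8216/15 = 547.733

547.7 ms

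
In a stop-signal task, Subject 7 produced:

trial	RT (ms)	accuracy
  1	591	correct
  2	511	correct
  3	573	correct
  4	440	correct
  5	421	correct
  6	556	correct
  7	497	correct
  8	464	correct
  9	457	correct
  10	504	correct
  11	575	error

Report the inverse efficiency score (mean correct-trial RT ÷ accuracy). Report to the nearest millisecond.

Correct trials (n=10): 591, 511, 573, 440, 421, 556, 497, 464, 457, 504
Mean correct RT = 5014/10 = 501.4000 ms
Proportion correct = 10/11
IES = 501.4000 / (10/11) = 551.540 ms

552 ms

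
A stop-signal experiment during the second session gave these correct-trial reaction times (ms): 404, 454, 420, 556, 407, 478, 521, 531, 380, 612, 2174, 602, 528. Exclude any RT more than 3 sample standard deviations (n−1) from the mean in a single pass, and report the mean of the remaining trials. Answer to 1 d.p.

491.1 ms

n = 13, ΣRT = 8067, M = 620.538
Σ(x−M)² = 2682927.23; s = √(2682927.23/12) = 472.840
Cutoffs: 620.538 ± 3·472.840 → [-798.0, 2039.1]
Outside: 2174 → excluded.
Retained (n=12): Σ = 5893, mean = 5893/12 = 491.083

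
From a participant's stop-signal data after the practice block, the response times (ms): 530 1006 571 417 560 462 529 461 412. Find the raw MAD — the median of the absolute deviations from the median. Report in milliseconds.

67 ms

Sorted: 412, 417, 461, 462, 529, 530, 560, 571, 1006 → median = 529
|x − 529|: 1, 477, 42, 112, 31, 67, 0, 68, 117
Sorted deviations: 0, 1, 31, 42, 67, 68, 112, 117, 477 → MAD = 67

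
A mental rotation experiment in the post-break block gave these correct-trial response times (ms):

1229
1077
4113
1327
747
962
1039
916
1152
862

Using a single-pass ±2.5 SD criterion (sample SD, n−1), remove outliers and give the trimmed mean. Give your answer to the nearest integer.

n = 10, ΣRT = 13424, M = 1342.400
Σ(x−M)² = 8799868.40; s = √(8799868.40/9) = 988.819
Cutoffs: 1342.400 ± 2.5·988.819 → [-1129.6, 3814.4]
Outside: 4113 → excluded.
Retained (n=9): Σ = 9311, mean = 9311/9 = 1034.556

1035 ms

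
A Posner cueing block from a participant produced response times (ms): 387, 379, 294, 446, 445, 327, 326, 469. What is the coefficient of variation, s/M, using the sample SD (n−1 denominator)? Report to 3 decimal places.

n = 8, Σ = 3073, M = 384.1250
Σ(x−M)² = 29536.875; s = √(29536.875/7) = 64.9581
CV = 64.9581 / 384.1250 = 0.16911

0.169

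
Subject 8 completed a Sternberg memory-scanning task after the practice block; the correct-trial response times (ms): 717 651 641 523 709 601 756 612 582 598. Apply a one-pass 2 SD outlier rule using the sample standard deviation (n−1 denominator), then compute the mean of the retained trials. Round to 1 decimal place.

n = 10, ΣRT = 6390, M = 639.000
Σ(x−M)² = 45380.00; s = √(45380.00/9) = 71.009
Cutoffs: 639.000 ± 2·71.009 → [497.0, 781.0]
No RTs fall outside the cutoffs; all 10 retained. Mean = 6390/10 = 639.000

639.0 ms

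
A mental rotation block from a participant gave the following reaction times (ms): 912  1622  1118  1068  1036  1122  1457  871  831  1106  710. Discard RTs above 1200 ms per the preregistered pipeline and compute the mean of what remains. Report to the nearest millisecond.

Excluded: 1457, 1622
Retained (n=9): Σ = 8774
Mean = 8774/9 = 974.8889

975 ms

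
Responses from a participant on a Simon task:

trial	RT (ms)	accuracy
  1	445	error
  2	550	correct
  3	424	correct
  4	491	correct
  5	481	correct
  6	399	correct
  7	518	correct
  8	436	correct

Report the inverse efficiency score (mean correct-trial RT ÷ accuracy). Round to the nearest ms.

539 ms

Correct trials (n=7): 550, 424, 491, 481, 399, 518, 436
Mean correct RT = 3299/7 = 471.2857 ms
Proportion correct = 7/8
IES = 471.2857 / (7/8) = 538.612 ms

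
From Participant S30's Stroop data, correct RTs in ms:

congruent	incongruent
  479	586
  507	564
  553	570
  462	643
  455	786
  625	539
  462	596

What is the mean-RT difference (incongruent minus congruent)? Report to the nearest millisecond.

106 ms

M(congruent) = 3543/7 = 506.143
M(incongruent) = 4284/7 = 612.000
Difference = 612.000 − 506.143 = 105.857 ms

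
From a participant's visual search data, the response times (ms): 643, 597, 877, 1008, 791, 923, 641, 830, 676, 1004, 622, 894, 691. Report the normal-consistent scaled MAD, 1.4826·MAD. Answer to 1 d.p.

Sorted: 597, 622, 641, 643, 676, 691, 791, 830, 877, 894, 923, 1004, 1008 → median = 791
|x − 791| sorted: 0, 39, 86, 100, 103, 115, 132, 148, 150, 169, 194, 213, 217 → MAD = 132
Robust SD ≈ 1.4826 × 132 = 195.703

195.7 ms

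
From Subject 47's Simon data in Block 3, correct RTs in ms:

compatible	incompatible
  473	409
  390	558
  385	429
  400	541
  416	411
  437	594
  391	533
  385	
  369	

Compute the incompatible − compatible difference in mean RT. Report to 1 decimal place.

M(compatible) = 3646/9 = 405.111
M(incompatible) = 3475/7 = 496.429
Difference = 496.429 − 405.111 = 91.317 ms

91.3 ms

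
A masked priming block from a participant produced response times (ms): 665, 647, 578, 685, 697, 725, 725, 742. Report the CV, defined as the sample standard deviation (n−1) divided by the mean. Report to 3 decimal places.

0.078

n = 8, Σ = 5464, M = 683.0000
Σ(x−M)² = 19854.000; s = √(19854.000/7) = 53.2568
CV = 53.2568 / 683.0000 = 0.07797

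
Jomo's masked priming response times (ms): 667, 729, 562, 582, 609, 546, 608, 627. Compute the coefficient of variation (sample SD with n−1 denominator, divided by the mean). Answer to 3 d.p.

0.096

n = 8, Σ = 4930, M = 616.2500
Σ(x−M)² = 24575.500; s = √(24575.500/7) = 59.2519
CV = 59.2519 / 616.2500 = 0.09615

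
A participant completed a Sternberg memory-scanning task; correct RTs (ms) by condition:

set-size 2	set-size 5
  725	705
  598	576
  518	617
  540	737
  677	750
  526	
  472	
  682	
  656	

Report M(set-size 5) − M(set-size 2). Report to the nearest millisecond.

78 ms

M(set-size 2) = 5394/9 = 599.333
M(set-size 5) = 3385/5 = 677.000
Difference = 677.000 − 599.333 = 77.667 ms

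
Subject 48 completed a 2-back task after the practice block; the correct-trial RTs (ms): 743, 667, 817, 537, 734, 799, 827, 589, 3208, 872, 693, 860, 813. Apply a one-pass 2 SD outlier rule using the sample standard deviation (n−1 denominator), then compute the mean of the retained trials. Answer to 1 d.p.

n = 13, ΣRT = 12159, M = 935.308
Σ(x−M)² = 5720862.77; s = √(5720862.77/12) = 690.463
Cutoffs: 935.308 ± 2·690.463 → [-445.6, 2316.2]
Outside: 3208 → excluded.
Retained (n=12): Σ = 8951, mean = 8951/12 = 745.917

745.9 ms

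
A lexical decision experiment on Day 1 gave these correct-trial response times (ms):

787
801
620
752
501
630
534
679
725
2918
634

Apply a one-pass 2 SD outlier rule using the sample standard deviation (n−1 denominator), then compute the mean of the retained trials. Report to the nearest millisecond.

666 ms

n = 11, ΣRT = 9581, M = 871.000
Σ(x−M)² = 4702226.00; s = √(4702226.00/10) = 685.728
Cutoffs: 871.000 ± 2·685.728 → [-500.5, 2242.5]
Outside: 2918 → excluded.
Retained (n=10): Σ = 6663, mean = 6663/10 = 666.300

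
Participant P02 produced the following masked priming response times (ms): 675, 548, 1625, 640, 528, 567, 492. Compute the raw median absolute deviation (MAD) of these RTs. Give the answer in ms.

73 ms

Sorted: 492, 528, 548, 567, 640, 675, 1625 → median = 567
|x − 567|: 108, 19, 1058, 73, 39, 0, 75
Sorted deviations: 0, 19, 39, 73, 75, 108, 1058 → MAD = 73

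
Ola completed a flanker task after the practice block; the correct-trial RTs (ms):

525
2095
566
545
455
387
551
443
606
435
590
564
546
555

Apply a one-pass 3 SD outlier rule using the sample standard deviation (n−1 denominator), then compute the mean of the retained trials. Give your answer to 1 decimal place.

n = 14, ΣRT = 8863, M = 633.071
Σ(x−M)² = 2356560.93; s = √(2356560.93/13) = 425.763
Cutoffs: 633.071 ± 3·425.763 → [-644.2, 1910.4]
Outside: 2095 → excluded.
Retained (n=13): Σ = 6768, mean = 6768/13 = 520.615

520.6 ms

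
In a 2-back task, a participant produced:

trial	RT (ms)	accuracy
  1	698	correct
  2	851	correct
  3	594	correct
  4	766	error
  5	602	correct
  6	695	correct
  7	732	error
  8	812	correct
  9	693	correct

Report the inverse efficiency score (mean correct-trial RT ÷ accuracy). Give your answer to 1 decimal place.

908.3 ms

Correct trials (n=7): 698, 851, 594, 602, 695, 812, 693
Mean correct RT = 4945/7 = 706.4286 ms
Proportion correct = 7/9
IES = 706.4286 / (7/9) = 908.265 ms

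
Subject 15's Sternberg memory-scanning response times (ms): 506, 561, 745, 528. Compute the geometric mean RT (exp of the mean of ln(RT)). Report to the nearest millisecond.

ln(RT): 6.2265, 6.3297, 6.6134, 6.2691
Mean ln(RT) = 25.4387/4 = 6.35968
Geometric mean = exp(6.35968) = 578.06 ms

578 ms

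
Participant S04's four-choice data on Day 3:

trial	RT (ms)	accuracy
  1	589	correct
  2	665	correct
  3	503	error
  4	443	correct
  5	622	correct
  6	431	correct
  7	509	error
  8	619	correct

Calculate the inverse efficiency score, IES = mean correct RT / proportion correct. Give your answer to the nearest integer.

749 ms

Correct trials (n=6): 589, 665, 443, 622, 431, 619
Mean correct RT = 3369/6 = 561.5000 ms
Proportion correct = 6/8
IES = 561.5000 / (6/8) = 748.667 ms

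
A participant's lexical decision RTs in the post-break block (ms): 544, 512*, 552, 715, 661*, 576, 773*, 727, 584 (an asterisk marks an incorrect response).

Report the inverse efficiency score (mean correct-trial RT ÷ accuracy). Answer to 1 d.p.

Correct trials (n=6): 544, 552, 715, 576, 727, 584
Mean correct RT = 3698/6 = 616.3333 ms
Proportion correct = 6/9
IES = 616.3333 / (6/9) = 924.500 ms

924.5 ms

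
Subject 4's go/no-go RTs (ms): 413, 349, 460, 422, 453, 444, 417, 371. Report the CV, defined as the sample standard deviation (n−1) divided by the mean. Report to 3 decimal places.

0.094

n = 8, Σ = 3329, M = 416.1250
Σ(x−M)² = 10648.875; s = √(10648.875/7) = 39.0034
CV = 39.0034 / 416.1250 = 0.09373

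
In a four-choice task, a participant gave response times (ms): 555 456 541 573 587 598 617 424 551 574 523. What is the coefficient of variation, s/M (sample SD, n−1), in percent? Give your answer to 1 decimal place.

n = 11, Σ = 5999, M = 545.3636
Σ(x−M)² = 34578.545; s = √(34578.545/10) = 58.8035
CV = 58.8035 / 545.3636 = 0.10782 = 10.782%

10.8%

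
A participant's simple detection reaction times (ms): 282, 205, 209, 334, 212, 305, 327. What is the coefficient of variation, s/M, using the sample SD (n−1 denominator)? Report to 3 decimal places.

n = 7, Σ = 1874, M = 267.7143
Σ(x−M)² = 19987.429; s = √(19987.429/6) = 57.7169
CV = 57.7169 / 267.7143 = 0.21559

0.216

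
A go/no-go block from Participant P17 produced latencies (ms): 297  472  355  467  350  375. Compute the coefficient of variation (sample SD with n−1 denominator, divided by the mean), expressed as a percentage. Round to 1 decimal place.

18.0%

n = 6, Σ = 2316, M = 386.0000
Σ(x−M)² = 24256.000; s = √(24256.000/5) = 69.6506
CV = 69.6506 / 386.0000 = 0.18044 = 18.044%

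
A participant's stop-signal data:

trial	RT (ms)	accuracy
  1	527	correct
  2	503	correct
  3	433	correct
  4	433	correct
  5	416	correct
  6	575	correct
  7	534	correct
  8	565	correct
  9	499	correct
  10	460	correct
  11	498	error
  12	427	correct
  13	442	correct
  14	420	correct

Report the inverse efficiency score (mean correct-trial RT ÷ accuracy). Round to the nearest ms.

516 ms

Correct trials (n=13): 527, 503, 433, 433, 416, 575, 534, 565, 499, 460, 427, 442, 420
Mean correct RT = 6234/13 = 479.5385 ms
Proportion correct = 13/14
IES = 479.5385 / (13/14) = 516.426 ms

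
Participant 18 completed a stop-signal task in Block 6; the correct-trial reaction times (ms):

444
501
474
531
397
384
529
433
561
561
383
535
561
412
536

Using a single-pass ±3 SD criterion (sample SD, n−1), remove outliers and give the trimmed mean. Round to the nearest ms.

483 ms

n = 15, ΣRT = 7242, M = 482.800
Σ(x−M)² = 64848.40; s = √(64848.40/14) = 68.059
Cutoffs: 482.800 ± 3·68.059 → [278.6, 687.0]
No RTs fall outside the cutoffs; all 15 retained. Mean = 7242/15 = 482.800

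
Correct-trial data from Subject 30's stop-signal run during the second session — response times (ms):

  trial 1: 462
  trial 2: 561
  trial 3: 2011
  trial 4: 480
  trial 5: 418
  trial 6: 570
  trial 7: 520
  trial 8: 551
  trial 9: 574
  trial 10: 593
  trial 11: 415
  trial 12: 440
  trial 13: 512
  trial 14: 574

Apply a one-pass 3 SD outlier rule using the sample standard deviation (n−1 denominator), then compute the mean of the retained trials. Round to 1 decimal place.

513.1 ms

n = 14, ΣRT = 8681, M = 620.071
Σ(x−M)² = 2132040.93; s = √(2132040.93/13) = 404.973
Cutoffs: 620.071 ± 3·404.973 → [-594.8, 1835.0]
Outside: 2011 → excluded.
Retained (n=13): Σ = 6670, mean = 6670/13 = 513.077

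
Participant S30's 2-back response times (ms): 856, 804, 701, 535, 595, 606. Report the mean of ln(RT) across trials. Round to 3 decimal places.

6.512

ln(RT): 6.7523, 6.6896, 6.5525, 6.2823, 6.3886, 6.4069
Σ ln(RT) = 39.0721
Mean = 39.0721/6 = 6.51201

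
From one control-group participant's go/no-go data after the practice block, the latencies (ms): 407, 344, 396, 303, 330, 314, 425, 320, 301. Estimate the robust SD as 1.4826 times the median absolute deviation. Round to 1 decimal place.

Sorted: 301, 303, 314, 320, 330, 344, 396, 407, 425 → median = 330
|x − 330| sorted: 0, 10, 14, 16, 27, 29, 66, 77, 95 → MAD = 27
Robust SD ≈ 1.4826 × 27 = 40.030

40.0 ms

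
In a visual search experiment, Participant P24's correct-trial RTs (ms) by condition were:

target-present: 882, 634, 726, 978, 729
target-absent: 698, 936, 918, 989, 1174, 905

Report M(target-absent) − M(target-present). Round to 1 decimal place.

M(target-present) = 3949/5 = 789.800
M(target-absent) = 5620/6 = 936.667
Difference = 936.667 − 789.800 = 146.867 ms

146.9 ms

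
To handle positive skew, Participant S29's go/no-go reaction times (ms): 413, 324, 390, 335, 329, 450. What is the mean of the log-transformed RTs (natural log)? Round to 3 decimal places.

ln(RT): 6.0234, 5.7807, 5.9661, 5.8141, 5.7961, 6.1092
Σ ln(RT) = 35.4898
Mean = 35.4898/6 = 5.91496

5.915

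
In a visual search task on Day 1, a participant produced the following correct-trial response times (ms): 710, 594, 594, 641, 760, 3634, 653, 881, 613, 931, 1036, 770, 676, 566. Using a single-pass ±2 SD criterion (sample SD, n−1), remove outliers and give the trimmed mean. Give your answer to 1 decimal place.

n = 14, ΣRT = 13059, M = 932.786
Σ(x−M)² = 8111588.36; s = √(8111588.36/13) = 789.917
Cutoffs: 932.786 ± 2·789.917 → [-647.0, 2512.6]
Outside: 3634 → excluded.
Retained (n=13): Σ = 9425, mean = 9425/13 = 725.000

725.0 ms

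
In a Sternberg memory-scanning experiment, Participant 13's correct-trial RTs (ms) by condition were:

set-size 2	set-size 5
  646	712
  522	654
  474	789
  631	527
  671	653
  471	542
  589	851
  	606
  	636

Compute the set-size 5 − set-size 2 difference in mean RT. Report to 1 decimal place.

M(set-size 2) = 4004/7 = 572.000
M(set-size 5) = 5970/9 = 663.333
Difference = 663.333 − 572.000 = 91.333 ms

91.3 ms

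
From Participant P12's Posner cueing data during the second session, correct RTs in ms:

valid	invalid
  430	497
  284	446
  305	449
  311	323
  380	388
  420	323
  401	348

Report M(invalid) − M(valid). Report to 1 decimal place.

M(valid) = 2531/7 = 361.571
M(invalid) = 2774/7 = 396.286
Difference = 396.286 − 361.571 = 34.714 ms

34.7 ms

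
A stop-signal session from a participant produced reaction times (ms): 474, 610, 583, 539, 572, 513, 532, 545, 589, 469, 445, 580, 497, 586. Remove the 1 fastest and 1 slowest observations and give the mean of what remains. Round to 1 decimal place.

Sorted: 445, 469, 474, 497, 513, 532, 539, 545, 572, 580, 583, 586, 589, 610
Drop lowest 1 (445) and highest 1 (610)
Remaining (n=12): Σ = 6479, mean = 6479/12 = 539.917

539.9 ms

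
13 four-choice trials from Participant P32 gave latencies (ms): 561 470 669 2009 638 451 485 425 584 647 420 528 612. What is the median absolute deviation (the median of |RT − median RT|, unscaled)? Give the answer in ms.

86 ms

Sorted: 420, 425, 451, 470, 485, 528, 561, 584, 612, 638, 647, 669, 2009 → median = 561
|x − 561|: 0, 91, 108, 1448, 77, 110, 76, 136, 23, 86, 141, 33, 51
Sorted deviations: 0, 23, 33, 51, 76, 77, 86, 91, 108, 110, 136, 141, 1448 → MAD = 86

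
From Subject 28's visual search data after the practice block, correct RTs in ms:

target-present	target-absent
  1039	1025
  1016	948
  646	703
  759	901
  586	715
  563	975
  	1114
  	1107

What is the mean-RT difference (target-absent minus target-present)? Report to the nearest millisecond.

168 ms

M(target-present) = 4609/6 = 768.167
M(target-absent) = 7488/8 = 936.000
Difference = 936.000 − 768.167 = 167.833 ms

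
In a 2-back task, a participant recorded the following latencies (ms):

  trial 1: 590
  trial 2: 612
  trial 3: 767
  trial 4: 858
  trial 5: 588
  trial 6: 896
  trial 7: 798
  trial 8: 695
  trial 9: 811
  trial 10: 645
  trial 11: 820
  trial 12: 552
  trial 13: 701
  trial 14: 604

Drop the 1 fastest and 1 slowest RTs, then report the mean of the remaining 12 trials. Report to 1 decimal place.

Sorted: 552, 588, 590, 604, 612, 645, 695, 701, 767, 798, 811, 820, 858, 896
Drop lowest 1 (552) and highest 1 (896)
Remaining (n=12): Σ = 8489, mean = 8489/12 = 707.417

707.4 ms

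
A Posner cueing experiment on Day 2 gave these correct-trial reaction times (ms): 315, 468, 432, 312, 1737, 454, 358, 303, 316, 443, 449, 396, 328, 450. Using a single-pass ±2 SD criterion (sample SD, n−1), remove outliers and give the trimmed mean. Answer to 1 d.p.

n = 14, ΣRT = 6761, M = 482.929
Σ(x−M)² = 1745000.93; s = √(1745000.93/13) = 366.375
Cutoffs: 482.929 ± 2·366.375 → [-249.8, 1215.7]
Outside: 1737 → excluded.
Retained (n=13): Σ = 5024, mean = 5024/13 = 386.462

386.5 ms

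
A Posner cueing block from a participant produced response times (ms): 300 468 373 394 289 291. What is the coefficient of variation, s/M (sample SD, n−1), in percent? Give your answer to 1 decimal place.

20.5%

n = 6, Σ = 2115, M = 352.5000
Σ(x−M)² = 26053.500; s = √(26053.500/5) = 72.1852
CV = 72.1852 / 352.5000 = 0.20478 = 20.478%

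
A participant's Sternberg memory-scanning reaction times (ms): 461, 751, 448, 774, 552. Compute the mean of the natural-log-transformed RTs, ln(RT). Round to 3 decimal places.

ln(RT): 6.1334, 6.6214, 6.1048, 6.6516, 6.3135
Σ ln(RT) = 31.8247
Mean = 31.8247/5 = 6.36494

6.365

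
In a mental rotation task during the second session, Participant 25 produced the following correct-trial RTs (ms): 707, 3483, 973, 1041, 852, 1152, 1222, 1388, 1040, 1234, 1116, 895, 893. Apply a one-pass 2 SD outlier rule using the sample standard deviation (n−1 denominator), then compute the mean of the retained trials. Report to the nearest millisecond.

1043 ms

n = 13, ΣRT = 15996, M = 1230.462
Σ(x−M)² = 5900207.23; s = √(5900207.23/12) = 701.202
Cutoffs: 1230.462 ± 2·701.202 → [-171.9, 2632.9]
Outside: 3483 → excluded.
Retained (n=12): Σ = 12513, mean = 12513/12 = 1042.750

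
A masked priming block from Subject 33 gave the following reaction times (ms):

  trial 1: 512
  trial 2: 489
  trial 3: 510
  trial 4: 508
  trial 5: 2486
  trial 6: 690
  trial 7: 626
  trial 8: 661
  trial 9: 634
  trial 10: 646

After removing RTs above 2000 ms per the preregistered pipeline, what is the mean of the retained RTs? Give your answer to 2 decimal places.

Excluded: 2486
Retained (n=9): Σ = 5276
Mean = 5276/9 = 586.2222

586.22 ms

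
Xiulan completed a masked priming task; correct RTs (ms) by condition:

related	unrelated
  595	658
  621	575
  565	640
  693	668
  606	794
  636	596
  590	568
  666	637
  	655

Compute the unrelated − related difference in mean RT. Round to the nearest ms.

22 ms

M(related) = 4972/8 = 621.500
M(unrelated) = 5791/9 = 643.444
Difference = 643.444 − 621.500 = 21.944 ms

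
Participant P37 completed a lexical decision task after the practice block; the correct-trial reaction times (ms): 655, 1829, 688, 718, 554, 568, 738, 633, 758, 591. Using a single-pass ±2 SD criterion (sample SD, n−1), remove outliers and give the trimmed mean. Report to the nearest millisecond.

n = 10, ΣRT = 7732, M = 773.200
Σ(x−M)² = 1283469.60; s = √(1283469.60/9) = 377.634
Cutoffs: 773.200 ± 2·377.634 → [17.9, 1528.5]
Outside: 1829 → excluded.
Retained (n=9): Σ = 5903, mean = 5903/9 = 655.889

656 ms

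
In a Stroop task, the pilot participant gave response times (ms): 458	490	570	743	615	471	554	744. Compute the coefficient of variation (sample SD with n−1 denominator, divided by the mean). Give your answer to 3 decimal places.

0.196

n = 8, Σ = 4645, M = 580.6250
Σ(x−M)² = 90327.875; s = √(90327.875/7) = 113.5957
CV = 113.5957 / 580.6250 = 0.19564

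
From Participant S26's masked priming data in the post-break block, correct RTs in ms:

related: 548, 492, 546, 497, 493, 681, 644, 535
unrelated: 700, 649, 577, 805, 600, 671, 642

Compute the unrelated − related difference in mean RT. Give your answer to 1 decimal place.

108.9 ms

M(related) = 4436/8 = 554.500
M(unrelated) = 4644/7 = 663.429
Difference = 663.429 − 554.500 = 108.929 ms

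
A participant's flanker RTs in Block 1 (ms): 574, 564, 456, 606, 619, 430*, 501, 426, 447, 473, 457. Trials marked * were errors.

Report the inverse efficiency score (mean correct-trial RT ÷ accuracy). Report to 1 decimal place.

Correct trials (n=10): 574, 564, 456, 606, 619, 501, 426, 447, 473, 457
Mean correct RT = 5123/10 = 512.3000 ms
Proportion correct = 10/11
IES = 512.3000 / (10/11) = 563.530 ms

563.5 ms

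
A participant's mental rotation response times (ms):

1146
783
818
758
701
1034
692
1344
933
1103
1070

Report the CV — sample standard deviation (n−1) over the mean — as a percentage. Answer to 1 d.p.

22.5%

n = 11, Σ = 10382, M = 943.8182
Σ(x−M)² = 449127.636; s = √(449127.636/10) = 211.9263
CV = 211.9263 / 943.8182 = 0.22454 = 22.454%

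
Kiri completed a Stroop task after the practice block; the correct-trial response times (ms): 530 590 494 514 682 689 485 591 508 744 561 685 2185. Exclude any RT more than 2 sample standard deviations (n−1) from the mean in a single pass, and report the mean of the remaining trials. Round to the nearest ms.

589 ms

n = 13, ΣRT = 9258, M = 712.154
Σ(x−M)² = 2438233.69; s = √(2438233.69/12) = 450.762
Cutoffs: 712.154 ± 2·450.762 → [-189.4, 1613.7]
Outside: 2185 → excluded.
Retained (n=12): Σ = 7073, mean = 7073/12 = 589.417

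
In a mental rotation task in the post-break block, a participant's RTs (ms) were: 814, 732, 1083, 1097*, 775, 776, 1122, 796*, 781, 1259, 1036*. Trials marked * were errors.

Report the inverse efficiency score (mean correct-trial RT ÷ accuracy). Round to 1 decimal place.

Correct trials (n=8): 814, 732, 1083, 775, 776, 1122, 781, 1259
Mean correct RT = 7342/8 = 917.7500 ms
Proportion correct = 8/11
IES = 917.7500 / (8/11) = 1261.906 ms

1261.9 ms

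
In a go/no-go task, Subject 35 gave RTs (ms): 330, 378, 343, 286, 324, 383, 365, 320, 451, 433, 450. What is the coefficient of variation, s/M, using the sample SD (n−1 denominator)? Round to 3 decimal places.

0.151

n = 11, Σ = 4063, M = 369.3636
Σ(x−M)² = 31184.545; s = √(31184.545/10) = 55.8431
CV = 55.8431 / 369.3636 = 0.15119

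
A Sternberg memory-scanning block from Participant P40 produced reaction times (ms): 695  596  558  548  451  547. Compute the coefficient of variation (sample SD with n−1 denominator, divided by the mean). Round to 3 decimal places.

n = 6, Σ = 3395, M = 565.8333
Σ(x−M)² = 31514.833; s = √(31514.833/5) = 79.3912
CV = 79.3912 / 565.8333 = 0.14031

0.140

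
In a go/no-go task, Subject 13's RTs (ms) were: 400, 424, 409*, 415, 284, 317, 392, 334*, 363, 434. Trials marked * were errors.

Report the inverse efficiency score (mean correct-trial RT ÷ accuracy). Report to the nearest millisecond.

473 ms

Correct trials (n=8): 400, 424, 415, 284, 317, 392, 363, 434
Mean correct RT = 3029/8 = 378.6250 ms
Proportion correct = 8/10
IES = 378.6250 / (8/10) = 473.281 ms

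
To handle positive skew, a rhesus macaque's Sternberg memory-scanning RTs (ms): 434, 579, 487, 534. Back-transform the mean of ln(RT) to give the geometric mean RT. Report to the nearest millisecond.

ln(RT): 6.0730, 6.3613, 6.1883, 6.2804
Mean ln(RT) = 24.9030/4 = 6.22575
Geometric mean = exp(6.22575) = 505.60 ms

506 ms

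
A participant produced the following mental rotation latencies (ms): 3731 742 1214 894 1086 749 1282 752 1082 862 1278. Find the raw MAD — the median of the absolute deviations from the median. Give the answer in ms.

200 ms

Sorted: 742, 749, 752, 862, 894, 1082, 1086, 1214, 1278, 1282, 3731 → median = 1082
|x − 1082|: 2649, 340, 132, 188, 4, 333, 200, 330, 0, 220, 196
Sorted deviations: 0, 4, 132, 188, 196, 200, 220, 330, 333, 340, 2649 → MAD = 200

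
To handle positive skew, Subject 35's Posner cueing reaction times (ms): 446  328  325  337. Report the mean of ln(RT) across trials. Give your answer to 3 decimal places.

5.874

ln(RT): 6.1003, 5.7930, 5.7838, 5.8201
Σ ln(RT) = 23.4972
Mean = 23.4972/4 = 5.87431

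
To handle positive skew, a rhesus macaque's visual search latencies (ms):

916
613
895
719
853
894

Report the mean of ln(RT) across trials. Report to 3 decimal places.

6.693

ln(RT): 6.8200, 6.4184, 6.7968, 6.5779, 6.7488, 6.7957
Σ ln(RT) = 40.1575
Mean = 40.1575/6 = 6.69292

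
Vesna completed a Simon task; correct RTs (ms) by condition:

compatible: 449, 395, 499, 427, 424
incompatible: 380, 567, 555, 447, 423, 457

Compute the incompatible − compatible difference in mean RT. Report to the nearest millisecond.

M(compatible) = 2194/5 = 438.800
M(incompatible) = 2829/6 = 471.500
Difference = 471.500 − 438.800 = 32.700 ms

33 ms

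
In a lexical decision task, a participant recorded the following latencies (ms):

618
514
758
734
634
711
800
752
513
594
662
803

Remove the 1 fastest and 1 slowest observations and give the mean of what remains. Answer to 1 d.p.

677.7 ms

Sorted: 513, 514, 594, 618, 634, 662, 711, 734, 752, 758, 800, 803
Drop lowest 1 (513) and highest 1 (803)
Remaining (n=10): Σ = 6777, mean = 6777/10 = 677.700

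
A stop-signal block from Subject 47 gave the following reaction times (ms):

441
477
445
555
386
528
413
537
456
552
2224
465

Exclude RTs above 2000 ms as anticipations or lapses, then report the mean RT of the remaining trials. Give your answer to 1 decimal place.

Excluded: 2224
Retained (n=11): Σ = 5255
Mean = 5255/11 = 477.7273

477.7 ms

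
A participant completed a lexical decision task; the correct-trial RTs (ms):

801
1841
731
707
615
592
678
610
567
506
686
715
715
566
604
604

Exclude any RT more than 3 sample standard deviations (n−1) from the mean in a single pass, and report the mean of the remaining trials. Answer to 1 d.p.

646.5 ms

n = 16, ΣRT = 11538, M = 721.125
Σ(x−M)² = 1425783.75; s = √(1425783.75/15) = 308.305
Cutoffs: 721.125 ± 3·308.305 → [-203.8, 1646.0]
Outside: 1841 → excluded.
Retained (n=15): Σ = 9697, mean = 9697/15 = 646.467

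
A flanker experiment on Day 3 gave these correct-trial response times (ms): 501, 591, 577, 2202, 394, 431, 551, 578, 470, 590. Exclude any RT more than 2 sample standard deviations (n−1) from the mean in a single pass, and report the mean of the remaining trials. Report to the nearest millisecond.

520 ms

n = 10, ΣRT = 6885, M = 688.500
Σ(x−M)² = 2589374.50; s = √(2589374.50/9) = 536.384
Cutoffs: 688.500 ± 2·536.384 → [-384.3, 1761.3]
Outside: 2202 → excluded.
Retained (n=9): Σ = 4683, mean = 4683/9 = 520.333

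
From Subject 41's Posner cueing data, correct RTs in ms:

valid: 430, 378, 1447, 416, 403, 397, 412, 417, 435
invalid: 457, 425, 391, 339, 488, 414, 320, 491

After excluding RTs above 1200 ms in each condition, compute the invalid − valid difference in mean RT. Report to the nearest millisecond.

valid: exclude 1447
M(valid) = 3288/8 = 411.000
M(invalid) = 3325/8 = 415.625
Difference = 415.625 − 411.000 = 4.625 ms

5 ms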